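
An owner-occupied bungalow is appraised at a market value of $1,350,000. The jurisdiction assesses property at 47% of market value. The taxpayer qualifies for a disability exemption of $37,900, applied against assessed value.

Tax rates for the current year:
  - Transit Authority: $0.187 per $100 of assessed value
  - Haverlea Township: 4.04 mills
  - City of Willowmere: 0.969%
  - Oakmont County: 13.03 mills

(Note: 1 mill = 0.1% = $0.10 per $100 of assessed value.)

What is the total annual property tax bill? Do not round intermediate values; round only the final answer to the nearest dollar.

$17,081

Assessed value = $1,350,000 × 0.47 = $634,500
Taxable value = $634,500 − $37,900 = $596,600
Transit Authority: $596,600 × 0.00187 = $1,115.642
Haverlea Township: $596,600 × 0.00404 = $2,410.264
City of Willowmere: $596,600 × 0.00969 = $5,781.054
Oakmont County: $596,600 × 0.01303 = $7,773.698
Total = $17,080.658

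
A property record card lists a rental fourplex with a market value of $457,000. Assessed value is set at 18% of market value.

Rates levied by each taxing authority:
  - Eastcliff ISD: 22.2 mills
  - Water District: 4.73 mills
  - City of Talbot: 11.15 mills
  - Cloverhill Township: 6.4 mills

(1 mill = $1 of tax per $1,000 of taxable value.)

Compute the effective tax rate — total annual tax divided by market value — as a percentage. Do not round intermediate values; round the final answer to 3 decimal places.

Assessed value = $457,000 × 0.18 = $82,260
Eastcliff ISD: $82,260 × 0.0222 = $1,826.172
Water District: $82,260 × 0.00473 = $389.0898
City of Talbot: $82,260 × 0.01115 = $917.199
Cloverhill Township: $82,260 × 0.0064 = $526.464
Total tax = $3,658.9248
Effective rate = $3,658.9248 ÷ $457,000 = 0.801% of market value

0.801%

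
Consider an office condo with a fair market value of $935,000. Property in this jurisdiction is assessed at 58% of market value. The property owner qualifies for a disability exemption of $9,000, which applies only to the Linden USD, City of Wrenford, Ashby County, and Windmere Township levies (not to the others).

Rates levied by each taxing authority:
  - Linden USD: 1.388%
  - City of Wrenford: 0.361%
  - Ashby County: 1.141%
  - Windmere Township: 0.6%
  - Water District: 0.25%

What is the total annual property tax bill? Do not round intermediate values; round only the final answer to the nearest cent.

$19,967.92

Assessed value = $935,000 × 0.58 = $542,300
Linden USD: ($542,300 − $9,000) × 0.01388 = $533,300 × 0.01388 = $7,402.204
City of Wrenford: ($542,300 − $9,000) × 0.00361 = $533,300 × 0.00361 = $1,925.213
Ashby County: ($542,300 − $9,000) × 0.01141 = $533,300 × 0.01141 = $6,084.953
Windmere Township: ($542,300 − $9,000) × 0.006 = $533,300 × 0.006 = $3,199.8
Water District: $542,300 × 0.0025 = $1,355.75
Total = $19,967.92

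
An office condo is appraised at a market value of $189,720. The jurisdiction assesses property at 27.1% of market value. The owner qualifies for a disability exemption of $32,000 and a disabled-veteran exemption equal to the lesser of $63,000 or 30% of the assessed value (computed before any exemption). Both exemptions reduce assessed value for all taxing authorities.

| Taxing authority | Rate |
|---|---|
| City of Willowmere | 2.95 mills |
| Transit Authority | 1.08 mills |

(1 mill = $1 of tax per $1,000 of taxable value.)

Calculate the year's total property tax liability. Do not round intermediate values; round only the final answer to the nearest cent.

$16.08

Assessed value = $189,720 × 0.271 = $51,414.12
Disabled-veteran exemption = min($63,000, 30% × $51,414.12) = min($63,000, $15,424.236) = $15,424.236 (percentage binds)
Taxable value = $51,414.12 − $32,000 − $15,424.236 = $3,989.884
City of Willowmere: $3,989.884 × 0.00295 = $11.7701578
Transit Authority: $3,989.884 × 0.00108 = $4.30907472
Total = $16.07923252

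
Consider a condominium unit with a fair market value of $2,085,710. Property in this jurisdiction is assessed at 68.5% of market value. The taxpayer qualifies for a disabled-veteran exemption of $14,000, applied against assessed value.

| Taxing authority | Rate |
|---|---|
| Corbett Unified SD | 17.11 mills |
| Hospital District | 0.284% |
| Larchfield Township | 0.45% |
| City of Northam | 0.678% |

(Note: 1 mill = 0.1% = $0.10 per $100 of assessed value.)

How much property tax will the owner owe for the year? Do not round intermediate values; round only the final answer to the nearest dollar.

$44,181

Assessed value = $2,085,710 × 0.685 = $1,428,711.35
Taxable value = $1,428,711.35 − $14,000 = $1,414,711.35
Corbett Unified SD: $1,414,711.35 × 0.01711 = $24,205.7111985
Hospital District: $1,414,711.35 × 0.00284 = $4,017.780234
Larchfield Township: $1,414,711.35 × 0.0045 = $6,366.201075
City of Northam: $1,414,711.35 × 0.00678 = $9,591.742953
Total = $44,181.4354605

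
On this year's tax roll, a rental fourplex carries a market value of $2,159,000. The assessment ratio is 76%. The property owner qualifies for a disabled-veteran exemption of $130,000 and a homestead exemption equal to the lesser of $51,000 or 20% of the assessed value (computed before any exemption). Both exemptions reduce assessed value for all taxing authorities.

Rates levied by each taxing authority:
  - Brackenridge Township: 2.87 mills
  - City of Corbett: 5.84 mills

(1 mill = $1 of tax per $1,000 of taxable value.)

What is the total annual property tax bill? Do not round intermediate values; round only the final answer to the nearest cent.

$12,715.21

Assessed value = $2,159,000 × 0.76 = $1,640,840
Homestead exemption = min($51,000, 20% × $1,640,840) = min($51,000, $328,168) = $51,000 (dollar cap binds)
Taxable value = $1,640,840 − $130,000 − $51,000 = $1,459,840
Brackenridge Township: $1,459,840 × 0.00287 = $4,189.7408
City of Corbett: $1,459,840 × 0.00584 = $8,525.4656
Total = $12,715.2064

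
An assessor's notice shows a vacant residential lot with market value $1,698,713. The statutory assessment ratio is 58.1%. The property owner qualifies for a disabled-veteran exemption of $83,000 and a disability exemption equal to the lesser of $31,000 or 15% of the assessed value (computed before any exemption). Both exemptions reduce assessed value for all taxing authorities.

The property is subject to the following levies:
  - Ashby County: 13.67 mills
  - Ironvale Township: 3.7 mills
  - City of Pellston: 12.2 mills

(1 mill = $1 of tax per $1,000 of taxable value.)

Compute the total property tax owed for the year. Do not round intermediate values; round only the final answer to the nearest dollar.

Assessed value = $1,698,713 × 0.581 = $986,952.253
Disability exemption = min($31,000, 15% × $986,952.253) = min($31,000, $148,042.83795) = $31,000 (dollar cap binds)
Taxable value = $986,952.253 − $83,000 − $31,000 = $872,952.253
Ashby County: $872,952.253 × 0.01367 = $11,933.25729851
Ironvale Township: $872,952.253 × 0.0037 = $3,229.9233361
City of Pellston: $872,952.253 × 0.0122 = $10,650.0174866
Total = $25,813.19812121

$25,813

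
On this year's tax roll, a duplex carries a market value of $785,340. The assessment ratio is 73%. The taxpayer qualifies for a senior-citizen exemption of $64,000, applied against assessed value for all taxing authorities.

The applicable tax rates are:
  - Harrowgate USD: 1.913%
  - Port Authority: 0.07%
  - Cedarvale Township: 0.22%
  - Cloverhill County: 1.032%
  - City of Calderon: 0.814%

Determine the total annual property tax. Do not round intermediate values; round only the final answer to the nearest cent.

$20,621.48

Assessed value = $785,340 × 0.73 = $573,298.2
Taxable value = $573,298.2 − $64,000 = $509,298.2
Harrowgate USD: $509,298.2 × 0.01913 = $9,742.874566
Port Authority: $509,298.2 × 0.0007 = $356.50874
Cedarvale Township: $509,298.2 × 0.0022 = $1,120.45604
Cloverhill County: $509,298.2 × 0.01032 = $5,255.957424
City of Calderon: $509,298.2 × 0.00814 = $4,145.687348
Total = $9,742.874566 + $356.50874 + $1,120.45604 + $5,255.957424 + $4,145.687348 = $20,621.484118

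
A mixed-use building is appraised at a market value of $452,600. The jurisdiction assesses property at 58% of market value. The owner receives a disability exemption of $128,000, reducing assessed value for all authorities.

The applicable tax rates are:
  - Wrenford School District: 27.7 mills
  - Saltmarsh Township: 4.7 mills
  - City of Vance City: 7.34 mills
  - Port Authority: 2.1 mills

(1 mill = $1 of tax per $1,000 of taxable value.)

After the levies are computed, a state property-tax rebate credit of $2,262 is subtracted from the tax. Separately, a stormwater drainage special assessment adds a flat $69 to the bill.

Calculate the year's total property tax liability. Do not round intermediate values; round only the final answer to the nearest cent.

Assessed value = $452,600 × 0.58 = $262,508
Taxable value = $262,508 − $128,000 = $134,508
Wrenford School District: $134,508 × 0.0277 = $3,725.8716
Saltmarsh Township: $134,508 × 0.0047 = $632.1876
City of Vance City: $134,508 × 0.00734 = $987.28872
Port Authority: $134,508 × 0.0021 = $282.4668
Levies subtotal = $5,627.81472
After credit = $5,627.81472 − $2,262 = $3,365.81472
Total = $3,365.81472 + $69 = $3,434.81472

$3,434.81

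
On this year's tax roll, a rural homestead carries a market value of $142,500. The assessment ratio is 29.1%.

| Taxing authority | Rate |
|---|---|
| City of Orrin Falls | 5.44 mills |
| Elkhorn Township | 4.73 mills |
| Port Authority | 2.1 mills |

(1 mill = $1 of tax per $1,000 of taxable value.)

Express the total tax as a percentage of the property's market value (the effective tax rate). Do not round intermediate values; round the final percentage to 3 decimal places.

0.357%

Assessed value = $142,500 × 0.291 = $41,467.5
City of Orrin Falls: $41,467.5 × 0.00544 = $225.5832
Elkhorn Township: $41,467.5 × 0.00473 = $196.141275
Port Authority: $41,467.5 × 0.0021 = $87.08175
Total tax = $508.806225
Effective rate = $508.806225 ÷ $142,500 = 0.357% of market value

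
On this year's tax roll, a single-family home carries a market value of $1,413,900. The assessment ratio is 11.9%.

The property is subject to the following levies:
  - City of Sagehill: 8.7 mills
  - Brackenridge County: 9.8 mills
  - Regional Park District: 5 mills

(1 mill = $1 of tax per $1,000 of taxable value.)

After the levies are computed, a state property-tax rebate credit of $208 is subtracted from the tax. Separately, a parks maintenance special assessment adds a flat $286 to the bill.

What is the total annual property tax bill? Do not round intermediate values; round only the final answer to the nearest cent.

Assessed value = $1,413,900 × 0.119 = $168,254.1
City of Sagehill: $168,254.1 × 0.0087 = $1,463.81067
Brackenridge County: $168,254.1 × 0.0098 = $1,648.89018
Regional Park District: $168,254.1 × 0.005 = $841.2705
Levies subtotal = $3,953.97135
After credit = $3,953.97135 − $208 = $3,745.97135
Total = $3,745.97135 + $286 = $4,031.97135

$4,031.97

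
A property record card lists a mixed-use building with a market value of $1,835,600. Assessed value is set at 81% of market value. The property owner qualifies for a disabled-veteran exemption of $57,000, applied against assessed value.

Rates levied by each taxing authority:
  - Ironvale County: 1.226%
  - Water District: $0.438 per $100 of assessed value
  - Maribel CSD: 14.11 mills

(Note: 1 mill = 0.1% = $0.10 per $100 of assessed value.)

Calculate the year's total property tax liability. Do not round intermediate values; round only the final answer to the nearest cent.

Assessed value = $1,835,600 × 0.81 = $1,486,836
Taxable value = $1,486,836 − $57,000 = $1,429,836
Ironvale County: $1,429,836 × 0.01226 = $17,529.78936
Water District: $1,429,836 × 0.00438 = $6,262.68168
Maribel CSD: $1,429,836 × 0.01411 = $20,174.98596
Total = $43,967.457

$43,967.46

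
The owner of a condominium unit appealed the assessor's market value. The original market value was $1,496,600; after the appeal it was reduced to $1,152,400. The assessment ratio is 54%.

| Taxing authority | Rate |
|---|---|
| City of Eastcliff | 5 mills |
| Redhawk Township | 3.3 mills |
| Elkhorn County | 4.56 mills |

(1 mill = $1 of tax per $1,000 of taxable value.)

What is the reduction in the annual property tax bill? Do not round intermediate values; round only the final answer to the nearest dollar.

$2,390

Old assessed value = $1,496,600 × 0.54 = $808,164
New assessed value = $1,152,400 × 0.54 = $622,296
Combined rate = 0.005 + 0.0033 + 0.00456 = 0.01286
Old tax = $808,164 × 0.01286 = $10,392.98904
New tax = $622,296 × 0.01286 = $8,002.72656
Reduction = $10,392.98904 − $8,002.72656 = $2,390.26248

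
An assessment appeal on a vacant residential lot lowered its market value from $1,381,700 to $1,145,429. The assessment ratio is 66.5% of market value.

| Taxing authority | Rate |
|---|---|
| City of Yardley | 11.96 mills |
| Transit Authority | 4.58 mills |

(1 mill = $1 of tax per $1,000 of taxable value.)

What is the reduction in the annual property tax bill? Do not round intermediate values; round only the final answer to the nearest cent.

Old assessed value = $1,381,700 × 0.665 = $918,830.5
New assessed value = $1,145,429 × 0.665 = $761,710.285
Combined rate = 0.01196 + 0.00458 = 0.01654
Old tax = $918,830.5 × 0.01654 = $15,197.45647
New tax = $761,710.285 × 0.01654 = $12,598.6881139
Reduction = $15,197.45647 − $12,598.6881139 = $2,598.7683561

$2,598.77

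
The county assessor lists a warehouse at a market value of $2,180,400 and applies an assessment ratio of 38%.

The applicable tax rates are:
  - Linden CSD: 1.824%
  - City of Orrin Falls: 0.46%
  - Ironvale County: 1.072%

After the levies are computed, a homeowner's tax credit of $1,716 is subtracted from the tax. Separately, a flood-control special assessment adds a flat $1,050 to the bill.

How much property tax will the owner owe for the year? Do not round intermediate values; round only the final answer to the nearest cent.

$27,140.21

Assessed value = $2,180,400 × 0.38 = $828,552
Linden CSD: $828,552 × 0.01824 = $15,112.78848
City of Orrin Falls: $828,552 × 0.0046 = $3,811.3392
Ironvale County: $828,552 × 0.01072 = $8,882.07744
Levies subtotal = $27,806.20512
After credit = $27,806.20512 − $1,716 = $26,090.20512
Total = $26,090.20512 + $1,050 = $27,140.20512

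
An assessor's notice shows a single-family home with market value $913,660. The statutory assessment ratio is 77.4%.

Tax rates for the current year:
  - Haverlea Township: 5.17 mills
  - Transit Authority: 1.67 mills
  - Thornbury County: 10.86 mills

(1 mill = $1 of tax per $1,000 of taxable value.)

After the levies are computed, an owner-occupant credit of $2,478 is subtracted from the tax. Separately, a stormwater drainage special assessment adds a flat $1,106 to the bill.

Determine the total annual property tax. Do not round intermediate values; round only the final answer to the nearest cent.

Assessed value = $913,660 × 0.774 = $707,172.84
Haverlea Township: $707,172.84 × 0.00517 = $3,656.0835828
Transit Authority: $707,172.84 × 0.00167 = $1,180.9786428
Thornbury County: $707,172.84 × 0.01086 = $7,679.8970424
Levies subtotal = $12,516.959268
After credit = $12,516.959268 − $2,478 = $10,038.959268
Total = $10,038.959268 + $1,106 = $11,144.959268

$11,144.96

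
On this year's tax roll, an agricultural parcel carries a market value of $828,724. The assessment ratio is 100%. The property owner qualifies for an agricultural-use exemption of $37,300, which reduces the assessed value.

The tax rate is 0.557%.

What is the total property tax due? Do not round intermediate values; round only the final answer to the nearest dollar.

Assessed value = $828,724 × 1 = $828,724
Taxable value = $828,724 − $37,300 = $791,424
Tax = $791,424 × 0.00557 = $4,408.23168

$4,408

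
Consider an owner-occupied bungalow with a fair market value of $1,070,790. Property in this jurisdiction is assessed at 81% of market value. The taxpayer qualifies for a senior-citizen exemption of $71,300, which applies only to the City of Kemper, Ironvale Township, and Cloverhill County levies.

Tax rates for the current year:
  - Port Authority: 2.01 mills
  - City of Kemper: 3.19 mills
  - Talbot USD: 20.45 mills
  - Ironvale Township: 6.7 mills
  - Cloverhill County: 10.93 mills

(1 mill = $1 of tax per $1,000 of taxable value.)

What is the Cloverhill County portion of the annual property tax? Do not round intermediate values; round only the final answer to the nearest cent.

Assessed value = $1,070,790 × 0.81 = $867,339.9
Cloverhill County taxable value = $867,339.9 − $71,300 = $796,039.9
Cloverhill County levy = $796,039.9 × 0.01093 = $8,700.716107

$8,700.72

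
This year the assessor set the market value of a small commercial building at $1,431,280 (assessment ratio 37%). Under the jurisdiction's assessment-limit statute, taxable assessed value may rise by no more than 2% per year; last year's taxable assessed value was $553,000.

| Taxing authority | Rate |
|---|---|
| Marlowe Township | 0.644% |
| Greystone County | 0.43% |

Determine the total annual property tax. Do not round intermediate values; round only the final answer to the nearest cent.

$5,687.62

Uncapped assessed value = $1,431,280 × 0.37 = $529,573.6
Cap limit = $553,000 × 1.02 = $564,060
Taxable assessed value = min($529,573.6, $564,060) = $529,573.6 (cap does not bind)
Marlowe Township: $529,573.6 × 0.00644 = $3,410.453984
Greystone County: $529,573.6 × 0.0043 = $2,277.16648
Total = $5,687.620464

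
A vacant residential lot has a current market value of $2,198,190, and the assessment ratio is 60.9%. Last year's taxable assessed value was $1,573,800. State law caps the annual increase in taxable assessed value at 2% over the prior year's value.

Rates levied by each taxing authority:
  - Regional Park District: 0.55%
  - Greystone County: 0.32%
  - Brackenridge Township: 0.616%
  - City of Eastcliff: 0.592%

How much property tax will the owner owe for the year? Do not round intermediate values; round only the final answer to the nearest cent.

$27,818.14

Uncapped assessed value = $2,198,190 × 0.609 = $1,338,697.71
Cap limit = $1,573,800 × 1.02 = $1,605,276
Taxable assessed value = min($1,338,697.71, $1,605,276) = $1,338,697.71 (cap does not bind)
Regional Park District: $1,338,697.71 × 0.0055 = $7,362.837405
Greystone County: $1,338,697.71 × 0.0032 = $4,283.832672
Brackenridge Township: $1,338,697.71 × 0.00616 = $8,246.3778936
City of Eastcliff: $1,338,697.71 × 0.00592 = $7,925.0904432
Total = $27,818.1384138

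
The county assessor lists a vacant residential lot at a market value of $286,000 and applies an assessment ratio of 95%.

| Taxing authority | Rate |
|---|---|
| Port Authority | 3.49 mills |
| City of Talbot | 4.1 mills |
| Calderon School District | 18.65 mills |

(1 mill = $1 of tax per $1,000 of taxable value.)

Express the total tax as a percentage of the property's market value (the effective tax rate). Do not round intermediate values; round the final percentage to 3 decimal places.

2.493%

Assessed value = $286,000 × 0.95 = $271,700
Port Authority: $271,700 × 0.00349 = $948.233
City of Talbot: $271,700 × 0.0041 = $1,113.97
Calderon School District: $271,700 × 0.01865 = $5,067.205
Total tax = $7,129.408
Effective rate = $7,129.408 ÷ $286,000 = 2.493% of market value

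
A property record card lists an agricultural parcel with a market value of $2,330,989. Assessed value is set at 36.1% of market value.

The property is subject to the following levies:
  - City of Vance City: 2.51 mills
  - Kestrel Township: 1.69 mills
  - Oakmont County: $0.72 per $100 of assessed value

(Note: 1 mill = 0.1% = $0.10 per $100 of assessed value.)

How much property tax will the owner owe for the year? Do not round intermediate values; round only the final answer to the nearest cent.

$9,592.95

Assessed value = $2,330,989 × 0.361 = $841,487.029
City of Vance City: $841,487.029 × 0.00251 = $2,112.13244279
Kestrel Township: $841,487.029 × 0.00169 = $1,422.11307901
Oakmont County: $841,487.029 × 0.0072 = $6,058.7066088
Total = $9,592.9521306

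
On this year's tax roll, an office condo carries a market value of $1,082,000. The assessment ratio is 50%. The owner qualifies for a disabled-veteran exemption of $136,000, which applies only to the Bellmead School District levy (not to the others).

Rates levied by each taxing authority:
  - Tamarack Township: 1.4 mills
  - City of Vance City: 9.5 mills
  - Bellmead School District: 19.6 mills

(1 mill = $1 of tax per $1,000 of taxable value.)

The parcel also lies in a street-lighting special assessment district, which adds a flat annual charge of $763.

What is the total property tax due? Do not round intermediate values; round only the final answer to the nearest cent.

Assessed value = $1,082,000 × 0.5 = $541,000
Tamarack Township: $541,000 × 0.0014 = $757.4
City of Vance City: $541,000 × 0.0095 = $5,139.5
Bellmead School District: ($541,000 − $136,000) × 0.0196 = $405,000 × 0.0196 = $7,938
Levies subtotal = $13,834.9
Total = $13,834.9 + $763 = $14,597.9

$14,597.90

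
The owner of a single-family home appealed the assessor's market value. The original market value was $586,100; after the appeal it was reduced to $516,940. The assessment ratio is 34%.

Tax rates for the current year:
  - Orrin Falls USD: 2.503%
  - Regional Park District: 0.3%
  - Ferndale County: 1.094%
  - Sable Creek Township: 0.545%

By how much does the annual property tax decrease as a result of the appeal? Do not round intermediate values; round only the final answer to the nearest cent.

$1,044.51

Old assessed value = $586,100 × 0.34 = $199,274
New assessed value = $516,940 × 0.34 = $175,759.6
Combined rate = 0.02503 + 0.003 + 0.01094 + 0.00545 = 0.04442
Old tax = $199,274 × 0.04442 = $8,851.75108
New tax = $175,759.6 × 0.04442 = $7,807.241432
Reduction = $8,851.75108 − $7,807.241432 = $1,044.509648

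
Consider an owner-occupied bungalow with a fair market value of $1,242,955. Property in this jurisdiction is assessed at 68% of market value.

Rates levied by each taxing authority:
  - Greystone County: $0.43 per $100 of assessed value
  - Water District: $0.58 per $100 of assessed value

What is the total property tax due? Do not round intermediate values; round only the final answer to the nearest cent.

$8,536.61

Assessed value = $1,242,955 × 0.68 = $845,209.4
Greystone County: $845,209.4 × 0.0043 = $3,634.40042
Water District: $845,209.4 × 0.0058 = $4,902.21452
Total = $3,634.40042 + $4,902.21452 = $8,536.61494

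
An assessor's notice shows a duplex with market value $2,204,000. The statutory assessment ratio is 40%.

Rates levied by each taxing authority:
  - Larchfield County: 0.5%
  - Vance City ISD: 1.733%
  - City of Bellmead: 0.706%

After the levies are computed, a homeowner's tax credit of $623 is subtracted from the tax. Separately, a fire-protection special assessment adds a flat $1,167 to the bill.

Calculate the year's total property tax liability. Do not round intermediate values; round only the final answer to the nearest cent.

$26,454.22

Assessed value = $2,204,000 × 0.4 = $881,600
Larchfield County: $881,600 × 0.005 = $4,408
Vance City ISD: $881,600 × 0.01733 = $15,278.128
City of Bellmead: $881,600 × 0.00706 = $6,224.096
Levies subtotal = $25,910.224
After credit = $25,910.224 − $623 = $25,287.224
Total = $25,287.224 + $1,167 = $26,454.224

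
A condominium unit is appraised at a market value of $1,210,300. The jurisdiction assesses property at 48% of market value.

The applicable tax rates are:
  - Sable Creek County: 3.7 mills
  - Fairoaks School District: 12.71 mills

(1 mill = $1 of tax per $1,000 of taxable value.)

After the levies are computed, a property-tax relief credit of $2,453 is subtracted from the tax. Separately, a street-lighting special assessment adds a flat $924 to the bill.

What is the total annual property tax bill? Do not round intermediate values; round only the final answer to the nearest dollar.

Assessed value = $1,210,300 × 0.48 = $580,944
Sable Creek County: $580,944 × 0.0037 = $2,149.4928
Fairoaks School District: $580,944 × 0.01271 = $7,383.79824
Levies subtotal = $9,533.29104
After credit = $9,533.29104 − $2,453 = $7,080.29104
Total = $7,080.29104 + $924 = $8,004.29104

$8,004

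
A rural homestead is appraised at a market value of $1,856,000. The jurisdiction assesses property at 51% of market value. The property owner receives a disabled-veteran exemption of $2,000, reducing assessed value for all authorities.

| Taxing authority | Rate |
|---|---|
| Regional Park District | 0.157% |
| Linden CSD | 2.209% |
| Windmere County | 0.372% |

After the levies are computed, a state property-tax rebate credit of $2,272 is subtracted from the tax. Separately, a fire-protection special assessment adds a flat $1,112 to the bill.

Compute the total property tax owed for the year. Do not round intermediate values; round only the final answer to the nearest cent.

$24,702.05

Assessed value = $1,856,000 × 0.51 = $946,560
Taxable value = $946,560 − $2,000 = $944,560
Regional Park District: $944,560 × 0.00157 = $1,482.9592
Linden CSD: $944,560 × 0.02209 = $20,865.3304
Windmere County: $944,560 × 0.00372 = $3,513.7632
Levies subtotal = $25,862.0528
After credit = $25,862.0528 − $2,272 = $23,590.0528
Total = $23,590.0528 + $1,112 = $24,702.0528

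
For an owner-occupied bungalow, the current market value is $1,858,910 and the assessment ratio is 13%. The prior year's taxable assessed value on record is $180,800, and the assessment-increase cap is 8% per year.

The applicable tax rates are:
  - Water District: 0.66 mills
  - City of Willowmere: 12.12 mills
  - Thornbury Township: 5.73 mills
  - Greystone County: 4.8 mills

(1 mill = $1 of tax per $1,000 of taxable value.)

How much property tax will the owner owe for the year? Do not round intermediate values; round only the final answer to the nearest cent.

Uncapped assessed value = $1,858,910 × 0.13 = $241,658.3
Cap limit = $180,800 × 1.08 = $195,264
Taxable assessed value = min($241,658.3, $195,264) = $195,264 (cap binds)
Water District: $195,264 × 0.00066 = $128.87424
City of Willowmere: $195,264 × 0.01212 = $2,366.59968
Thornbury Township: $195,264 × 0.00573 = $1,118.86272
Greystone County: $195,264 × 0.0048 = $937.2672
Total = $4,551.60384

$4,551.60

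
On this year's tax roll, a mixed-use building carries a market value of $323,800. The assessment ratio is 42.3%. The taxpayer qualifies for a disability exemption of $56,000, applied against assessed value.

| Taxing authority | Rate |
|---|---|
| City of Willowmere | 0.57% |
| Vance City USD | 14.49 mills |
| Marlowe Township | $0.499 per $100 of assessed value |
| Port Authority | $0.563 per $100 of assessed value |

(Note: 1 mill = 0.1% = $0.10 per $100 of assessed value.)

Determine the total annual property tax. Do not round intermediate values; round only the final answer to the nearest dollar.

Assessed value = $323,800 × 0.423 = $136,967.4
Taxable value = $136,967.4 − $56,000 = $80,967.4
City of Willowmere: $80,967.4 × 0.0057 = $461.51418
Vance City USD: $80,967.4 × 0.01449 = $1,173.217626
Marlowe Township: $80,967.4 × 0.00499 = $404.027326
Port Authority: $80,967.4 × 0.00563 = $455.846462
Total = $2,494.605594

$2,495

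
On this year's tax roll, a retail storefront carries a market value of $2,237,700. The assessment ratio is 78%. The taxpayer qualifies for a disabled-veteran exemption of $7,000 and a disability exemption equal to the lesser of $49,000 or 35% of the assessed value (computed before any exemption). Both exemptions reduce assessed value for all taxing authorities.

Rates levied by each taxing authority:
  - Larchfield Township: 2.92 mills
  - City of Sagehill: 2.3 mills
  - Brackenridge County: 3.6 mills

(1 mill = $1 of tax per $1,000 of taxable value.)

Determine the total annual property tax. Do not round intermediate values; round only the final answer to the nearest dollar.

$14,901

Assessed value = $2,237,700 × 0.78 = $1,745,406
Disability exemption = min($49,000, 35% × $1,745,406) = min($49,000, $610,892.1) = $49,000 (dollar cap binds)
Taxable value = $1,745,406 − $7,000 − $49,000 = $1,689,406
Larchfield Township: $1,689,406 × 0.00292 = $4,933.06552
City of Sagehill: $1,689,406 × 0.0023 = $3,885.6338
Brackenridge County: $1,689,406 × 0.0036 = $6,081.8616
Total = $14,900.56092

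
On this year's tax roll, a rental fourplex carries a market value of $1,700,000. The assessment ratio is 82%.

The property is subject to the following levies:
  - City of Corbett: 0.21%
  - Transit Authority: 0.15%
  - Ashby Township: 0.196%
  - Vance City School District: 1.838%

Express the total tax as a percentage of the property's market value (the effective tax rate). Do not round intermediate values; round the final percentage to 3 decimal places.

1.963%

Assessed value = $1,700,000 × 0.82 = $1,394,000
City of Corbett: $1,394,000 × 0.0021 = $2,927.4
Transit Authority: $1,394,000 × 0.0015 = $2,091
Ashby Township: $1,394,000 × 0.00196 = $2,732.24
Vance City School District: $1,394,000 × 0.01838 = $25,621.72
Total tax = $33,372.36
Effective rate = $33,372.36 ÷ $1,700,000 = 1.963% of market value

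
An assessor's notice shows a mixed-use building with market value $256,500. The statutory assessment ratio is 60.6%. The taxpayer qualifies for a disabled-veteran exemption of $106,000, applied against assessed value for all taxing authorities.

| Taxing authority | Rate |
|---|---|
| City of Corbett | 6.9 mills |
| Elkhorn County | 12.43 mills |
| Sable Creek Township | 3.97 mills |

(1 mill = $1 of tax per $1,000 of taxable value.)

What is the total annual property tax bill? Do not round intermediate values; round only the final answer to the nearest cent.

$1,151.93

Assessed value = $256,500 × 0.606 = $155,439
Taxable value = $155,439 − $106,000 = $49,439
City of Corbett: $49,439 × 0.0069 = $341.1291
Elkhorn County: $49,439 × 0.01243 = $614.52677
Sable Creek Township: $49,439 × 0.00397 = $196.27283
Total = $341.1291 + $614.52677 + $196.27283 = $1,151.9287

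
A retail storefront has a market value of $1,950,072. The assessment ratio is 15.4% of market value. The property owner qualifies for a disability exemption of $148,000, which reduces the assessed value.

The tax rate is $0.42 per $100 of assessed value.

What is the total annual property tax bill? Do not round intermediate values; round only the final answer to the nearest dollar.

$640

Assessed value = $1,950,072 × 0.154 = $300,311.088
Taxable value = $300,311.088 − $148,000 = $152,311.088
Tax = $152,311.088 × 0.0042 = $639.7065696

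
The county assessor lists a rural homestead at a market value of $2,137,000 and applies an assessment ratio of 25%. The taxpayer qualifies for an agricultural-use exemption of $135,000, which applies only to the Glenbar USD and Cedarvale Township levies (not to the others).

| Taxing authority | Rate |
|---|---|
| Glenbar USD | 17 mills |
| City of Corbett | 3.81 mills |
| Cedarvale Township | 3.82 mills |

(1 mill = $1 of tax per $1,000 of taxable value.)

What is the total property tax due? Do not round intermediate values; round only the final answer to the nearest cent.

$10,347.88

Assessed value = $2,137,000 × 0.25 = $534,250
Glenbar USD: ($534,250 − $135,000) × 0.017 = $399,250 × 0.017 = $6,787.25
City of Corbett: $534,250 × 0.00381 = $2,035.4925
Cedarvale Township: ($534,250 − $135,000) × 0.00382 = $399,250 × 0.00382 = $1,525.135
Total = $10,347.8775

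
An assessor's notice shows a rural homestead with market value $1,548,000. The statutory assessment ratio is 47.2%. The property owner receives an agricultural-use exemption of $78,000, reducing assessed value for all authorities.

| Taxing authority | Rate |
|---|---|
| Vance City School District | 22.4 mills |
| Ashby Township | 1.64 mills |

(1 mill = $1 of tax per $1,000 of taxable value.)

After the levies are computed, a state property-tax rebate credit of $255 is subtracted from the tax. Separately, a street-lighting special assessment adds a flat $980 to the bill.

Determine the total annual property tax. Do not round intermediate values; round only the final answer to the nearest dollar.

$16,415

Assessed value = $1,548,000 × 0.472 = $730,656
Taxable value = $730,656 − $78,000 = $652,656
Vance City School District: $652,656 × 0.0224 = $14,619.4944
Ashby Township: $652,656 × 0.00164 = $1,070.35584
Levies subtotal = $15,689.85024
After credit = $15,689.85024 − $255 = $15,434.85024
Total = $15,434.85024 + $980 = $16,414.85024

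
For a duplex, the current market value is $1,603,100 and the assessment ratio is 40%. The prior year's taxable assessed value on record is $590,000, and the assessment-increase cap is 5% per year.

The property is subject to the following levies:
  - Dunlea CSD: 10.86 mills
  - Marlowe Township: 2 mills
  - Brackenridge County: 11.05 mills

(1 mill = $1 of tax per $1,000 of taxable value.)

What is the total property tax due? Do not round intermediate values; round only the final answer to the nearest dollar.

Uncapped assessed value = $1,603,100 × 0.4 = $641,240
Cap limit = $590,000 × 1.05 = $619,500
Taxable assessed value = min($641,240, $619,500) = $619,500 (cap binds)
Dunlea CSD: $619,500 × 0.01086 = $6,727.77
Marlowe Township: $619,500 × 0.002 = $1,239
Brackenridge County: $619,500 × 0.01105 = $6,845.475
Total = $14,812.245

$14,812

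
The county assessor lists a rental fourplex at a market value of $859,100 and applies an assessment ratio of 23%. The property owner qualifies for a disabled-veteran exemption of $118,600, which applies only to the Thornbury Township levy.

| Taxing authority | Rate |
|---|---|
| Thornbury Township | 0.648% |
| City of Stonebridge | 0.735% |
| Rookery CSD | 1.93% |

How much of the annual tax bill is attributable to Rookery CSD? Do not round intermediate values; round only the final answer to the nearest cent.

$3,813.54

Assessed value = $859,100 × 0.23 = $197,593
Rookery CSD taxable value = $197,593 (exemption does not apply)
Rookery CSD levy = $197,593 × 0.0193 = $3,813.5449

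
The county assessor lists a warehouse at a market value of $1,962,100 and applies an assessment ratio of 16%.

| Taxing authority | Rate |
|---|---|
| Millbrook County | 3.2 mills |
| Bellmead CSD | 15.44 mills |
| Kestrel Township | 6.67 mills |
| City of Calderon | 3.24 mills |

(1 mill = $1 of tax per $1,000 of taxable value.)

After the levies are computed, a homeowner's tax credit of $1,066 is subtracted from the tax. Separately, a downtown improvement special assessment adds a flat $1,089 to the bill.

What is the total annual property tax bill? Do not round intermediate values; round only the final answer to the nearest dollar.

$8,986

Assessed value = $1,962,100 × 0.16 = $313,936
Millbrook County: $313,936 × 0.0032 = $1,004.5952
Bellmead CSD: $313,936 × 0.01544 = $4,847.17184
Kestrel Township: $313,936 × 0.00667 = $2,093.95312
City of Calderon: $313,936 × 0.00324 = $1,017.15264
Levies subtotal = $8,962.8728
After credit = $8,962.8728 − $1,066 = $7,896.8728
Total = $7,896.8728 + $1,089 = $8,985.8728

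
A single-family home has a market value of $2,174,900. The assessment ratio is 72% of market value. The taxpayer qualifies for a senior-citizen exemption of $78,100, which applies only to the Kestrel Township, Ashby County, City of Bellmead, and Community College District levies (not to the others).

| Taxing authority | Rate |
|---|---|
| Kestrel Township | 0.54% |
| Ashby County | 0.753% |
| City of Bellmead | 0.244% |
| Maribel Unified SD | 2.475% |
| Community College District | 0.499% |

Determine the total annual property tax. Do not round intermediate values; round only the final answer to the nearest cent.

$69,048.90

Assessed value = $2,174,900 × 0.72 = $1,565,928
Kestrel Township: ($1,565,928 − $78,100) × 0.0054 = $1,487,828 × 0.0054 = $8,034.2712
Ashby County: ($1,565,928 − $78,100) × 0.00753 = $1,487,828 × 0.00753 = $11,203.34484
City of Bellmead: ($1,565,928 − $78,100) × 0.00244 = $1,487,828 × 0.00244 = $3,630.30032
Maribel Unified SD: $1,565,928 × 0.02475 = $38,756.718
Community College District: ($1,565,928 − $78,100) × 0.00499 = $1,487,828 × 0.00499 = $7,424.26172
Total = $69,048.89608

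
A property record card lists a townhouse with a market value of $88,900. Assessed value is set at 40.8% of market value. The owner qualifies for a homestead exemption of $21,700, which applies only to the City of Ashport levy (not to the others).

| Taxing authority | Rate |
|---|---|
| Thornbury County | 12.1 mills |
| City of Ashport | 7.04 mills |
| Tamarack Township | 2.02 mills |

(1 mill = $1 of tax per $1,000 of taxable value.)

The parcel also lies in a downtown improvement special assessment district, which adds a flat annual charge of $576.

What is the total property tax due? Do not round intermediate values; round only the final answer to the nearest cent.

$1,190.73

Assessed value = $88,900 × 0.408 = $36,271.2
Thornbury County: $36,271.2 × 0.0121 = $438.88152
City of Ashport: ($36,271.2 − $21,700) × 0.00704 = $14,571.2 × 0.00704 = $102.581248
Tamarack Township: $36,271.2 × 0.00202 = $73.267824
Levies subtotal = $614.730592
Total = $614.730592 + $576 = $1,190.730592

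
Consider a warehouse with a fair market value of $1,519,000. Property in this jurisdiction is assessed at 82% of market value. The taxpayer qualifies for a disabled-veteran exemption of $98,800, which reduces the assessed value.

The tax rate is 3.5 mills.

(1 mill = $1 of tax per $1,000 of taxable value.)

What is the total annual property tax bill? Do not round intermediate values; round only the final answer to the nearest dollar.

$4,014

Assessed value = $1,519,000 × 0.82 = $1,245,580
Taxable value = $1,245,580 − $98,800 = $1,146,780
Tax = $1,146,780 × 0.0035 = $4,013.73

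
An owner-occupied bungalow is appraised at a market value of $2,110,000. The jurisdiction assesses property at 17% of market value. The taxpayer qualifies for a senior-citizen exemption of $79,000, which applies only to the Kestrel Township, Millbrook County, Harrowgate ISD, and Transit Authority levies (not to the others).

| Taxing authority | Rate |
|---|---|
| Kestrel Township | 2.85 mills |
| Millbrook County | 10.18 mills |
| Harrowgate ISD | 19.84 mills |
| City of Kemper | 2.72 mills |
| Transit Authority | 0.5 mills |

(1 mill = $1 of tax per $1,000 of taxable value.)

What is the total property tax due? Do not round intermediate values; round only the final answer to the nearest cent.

$10,309.25

Assessed value = $2,110,000 × 0.17 = $358,700
Kestrel Township: ($358,700 − $79,000) × 0.00285 = $279,700 × 0.00285 = $797.145
Millbrook County: ($358,700 − $79,000) × 0.01018 = $279,700 × 0.01018 = $2,847.346
Harrowgate ISD: ($358,700 − $79,000) × 0.01984 = $279,700 × 0.01984 = $5,549.248
City of Kemper: $358,700 × 0.00272 = $975.664
Transit Authority: ($358,700 − $79,000) × 0.0005 = $279,700 × 0.0005 = $139.85
Total = $10,309.253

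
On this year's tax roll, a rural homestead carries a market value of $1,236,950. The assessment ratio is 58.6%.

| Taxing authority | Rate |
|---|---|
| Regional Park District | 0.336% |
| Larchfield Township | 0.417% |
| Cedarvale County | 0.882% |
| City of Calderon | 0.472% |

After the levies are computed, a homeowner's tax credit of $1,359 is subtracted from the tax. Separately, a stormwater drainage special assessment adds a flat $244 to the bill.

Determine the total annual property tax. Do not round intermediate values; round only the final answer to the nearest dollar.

$14,158

Assessed value = $1,236,950 × 0.586 = $724,852.7
Regional Park District: $724,852.7 × 0.00336 = $2,435.505072
Larchfield Township: $724,852.7 × 0.00417 = $3,022.635759
Cedarvale County: $724,852.7 × 0.00882 = $6,393.200814
City of Calderon: $724,852.7 × 0.00472 = $3,421.304744
Levies subtotal = $15,272.646389
After credit = $15,272.646389 − $1,359 = $13,913.646389
Total = $13,913.646389 + $244 = $14,157.646389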